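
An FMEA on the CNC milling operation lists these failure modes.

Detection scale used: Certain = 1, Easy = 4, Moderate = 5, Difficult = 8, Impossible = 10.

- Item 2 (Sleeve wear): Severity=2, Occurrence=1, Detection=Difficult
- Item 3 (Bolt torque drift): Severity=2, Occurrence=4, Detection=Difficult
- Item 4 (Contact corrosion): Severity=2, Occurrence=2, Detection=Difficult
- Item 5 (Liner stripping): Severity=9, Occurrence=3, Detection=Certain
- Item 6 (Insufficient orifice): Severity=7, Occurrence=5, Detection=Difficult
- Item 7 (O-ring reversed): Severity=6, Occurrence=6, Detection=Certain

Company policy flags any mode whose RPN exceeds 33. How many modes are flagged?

3

RPN = Severity × Occurrence × Detection:
  Item 2: 2 × 1 × 8 = 16
  Item 3: 2 × 4 × 8 = 64
  Item 4: 2 × 2 × 8 = 32
  Item 5: 9 × 3 × 1 = 27
  Item 6: 7 × 5 × 8 = 280
  Item 7: 6 × 6 × 1 = 36
Modes with RPN > 33: Item 3 (64), Item 6 (280), Item 7 (36) → 3.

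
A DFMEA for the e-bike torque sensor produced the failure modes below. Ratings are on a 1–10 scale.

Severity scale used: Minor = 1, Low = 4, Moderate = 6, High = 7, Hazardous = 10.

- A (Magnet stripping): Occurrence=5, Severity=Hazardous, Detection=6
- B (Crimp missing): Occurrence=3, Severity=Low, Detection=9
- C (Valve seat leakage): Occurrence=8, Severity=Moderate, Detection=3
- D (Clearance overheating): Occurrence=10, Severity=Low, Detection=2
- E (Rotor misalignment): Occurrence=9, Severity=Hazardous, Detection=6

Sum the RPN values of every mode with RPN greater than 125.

RPN = Severity × Occurrence × Detection:
  A: 10 × 5 × 6 = 300
  B: 4 × 3 × 9 = 108
  C: 6 × 8 × 3 = 144
  D: 4 × 10 × 2 = 80
  E: 10 × 9 × 6 = 540
RPN > 125: A (300), C (144), E (540).
Sum: 300 + 144 + 540 = 984.

984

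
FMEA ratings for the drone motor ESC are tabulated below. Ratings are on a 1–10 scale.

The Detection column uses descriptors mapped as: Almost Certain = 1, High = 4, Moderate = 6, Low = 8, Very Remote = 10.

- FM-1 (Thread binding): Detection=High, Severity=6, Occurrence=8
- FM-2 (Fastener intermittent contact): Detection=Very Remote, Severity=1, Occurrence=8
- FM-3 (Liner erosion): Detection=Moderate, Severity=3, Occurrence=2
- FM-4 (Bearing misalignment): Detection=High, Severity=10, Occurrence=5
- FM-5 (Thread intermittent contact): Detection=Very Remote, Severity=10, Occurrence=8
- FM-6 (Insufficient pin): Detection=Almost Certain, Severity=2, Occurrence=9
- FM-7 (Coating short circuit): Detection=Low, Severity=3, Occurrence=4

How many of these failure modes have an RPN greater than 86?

RPN = Severity × Occurrence × Detection:
  FM-1: 6 × 8 × 4 = 192
  FM-2: 1 × 8 × 10 = 80
  FM-3: 3 × 2 × 6 = 36
  FM-4: 10 × 5 × 4 = 200
  FM-5: 10 × 8 × 10 = 800
  FM-6: 2 × 9 × 1 = 18
  FM-7: 3 × 4 × 8 = 96
Modes with RPN > 86: FM-1 (192), FM-4 (200), FM-5 (800), FM-7 (96) → 4.

4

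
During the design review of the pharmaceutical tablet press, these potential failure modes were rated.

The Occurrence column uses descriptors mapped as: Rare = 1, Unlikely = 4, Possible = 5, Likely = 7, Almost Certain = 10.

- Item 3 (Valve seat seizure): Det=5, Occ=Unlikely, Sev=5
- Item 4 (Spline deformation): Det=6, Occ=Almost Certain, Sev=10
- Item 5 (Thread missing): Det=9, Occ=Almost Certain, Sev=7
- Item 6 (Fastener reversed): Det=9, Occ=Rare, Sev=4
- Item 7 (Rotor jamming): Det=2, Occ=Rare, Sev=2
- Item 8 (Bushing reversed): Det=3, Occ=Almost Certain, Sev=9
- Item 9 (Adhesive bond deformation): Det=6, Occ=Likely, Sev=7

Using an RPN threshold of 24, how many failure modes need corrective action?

RPN = Severity × Occurrence × Detection:
  Item 3: 5 × 4 × 5 = 100
  Item 4: 10 × 10 × 6 = 600
  Item 5: 7 × 10 × 9 = 630
  Item 6: 4 × 1 × 9 = 36
  Item 7: 2 × 1 × 2 = 4
  Item 8: 9 × 10 × 3 = 270
  Item 9: 7 × 7 × 6 = 294
Modes with RPN ≥ 24: Item 3 (100), Item 4 (600), Item 5 (630), Item 6 (36), Item 8 (270), Item 9 (294) → 6.

6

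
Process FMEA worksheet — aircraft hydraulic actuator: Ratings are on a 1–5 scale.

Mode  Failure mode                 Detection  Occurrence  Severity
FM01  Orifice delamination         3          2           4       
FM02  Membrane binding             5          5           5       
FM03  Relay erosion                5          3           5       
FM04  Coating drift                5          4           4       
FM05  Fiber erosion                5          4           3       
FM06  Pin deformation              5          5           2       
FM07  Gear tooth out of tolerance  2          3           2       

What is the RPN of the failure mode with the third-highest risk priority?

75

RPN = Severity × Occurrence × Detection:
  FM01: 4 × 2 × 3 = 24
  FM02: 5 × 5 × 5 = 125
  FM03: 5 × 3 × 5 = 75
  FM04: 4 × 4 × 5 = 80
  FM05: 3 × 4 × 5 = 60
  FM06: 2 × 5 × 5 = 50
  FM07: 2 × 3 × 2 = 12
Sorted descending: 125, 80, 75, 60, 50, 24, 12.
The third-highest RPN is 75 (FM03).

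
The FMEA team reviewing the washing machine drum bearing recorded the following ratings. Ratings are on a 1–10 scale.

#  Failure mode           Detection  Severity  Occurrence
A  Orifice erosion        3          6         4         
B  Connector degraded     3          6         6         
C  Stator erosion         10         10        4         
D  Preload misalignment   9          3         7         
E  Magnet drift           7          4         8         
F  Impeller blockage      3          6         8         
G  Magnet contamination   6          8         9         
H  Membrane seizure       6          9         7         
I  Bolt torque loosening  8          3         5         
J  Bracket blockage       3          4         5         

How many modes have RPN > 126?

RPN = Severity × Occurrence × Detection:
  A: 6 × 4 × 3 = 72
  B: 6 × 6 × 3 = 108
  C: 10 × 4 × 10 = 400
  D: 3 × 7 × 9 = 189
  E: 4 × 8 × 7 = 224
  F: 6 × 8 × 3 = 144
  G: 8 × 9 × 6 = 432
  H: 9 × 7 × 6 = 378
  I: 3 × 5 × 8 = 120
  J: 4 × 5 × 3 = 60
Modes with RPN > 126: C (400), D (189), E (224), F (144), G (432), H (378) → 6.

6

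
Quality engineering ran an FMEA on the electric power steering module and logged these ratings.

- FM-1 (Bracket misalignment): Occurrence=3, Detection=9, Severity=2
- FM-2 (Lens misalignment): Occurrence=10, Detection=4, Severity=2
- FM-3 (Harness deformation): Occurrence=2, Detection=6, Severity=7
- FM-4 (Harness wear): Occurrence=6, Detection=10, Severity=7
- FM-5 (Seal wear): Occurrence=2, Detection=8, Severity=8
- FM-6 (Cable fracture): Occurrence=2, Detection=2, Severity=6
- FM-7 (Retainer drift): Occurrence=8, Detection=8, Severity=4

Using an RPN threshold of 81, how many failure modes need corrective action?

RPN = Severity × Occurrence × Detection:
  FM-1: 2 × 3 × 9 = 54
  FM-2: 2 × 10 × 4 = 80
  FM-3: 7 × 2 × 6 = 84
  FM-4: 7 × 6 × 10 = 420
  FM-5: 8 × 2 × 8 = 128
  FM-6: 6 × 2 × 2 = 24
  FM-7: 4 × 8 × 8 = 256
Modes with RPN ≥ 81: FM-3 (84), FM-4 (420), FM-5 (128), FM-7 (256) → 4.

4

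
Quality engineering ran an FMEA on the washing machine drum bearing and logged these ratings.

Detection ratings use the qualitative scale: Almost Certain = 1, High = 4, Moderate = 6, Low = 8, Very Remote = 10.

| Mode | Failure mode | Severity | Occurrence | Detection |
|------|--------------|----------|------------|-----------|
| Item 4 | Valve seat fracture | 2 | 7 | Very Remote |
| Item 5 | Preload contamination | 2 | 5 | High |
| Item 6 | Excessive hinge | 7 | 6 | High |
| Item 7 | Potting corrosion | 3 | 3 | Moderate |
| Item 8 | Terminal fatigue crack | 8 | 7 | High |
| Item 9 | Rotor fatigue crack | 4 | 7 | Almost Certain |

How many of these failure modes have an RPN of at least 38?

RPN = Severity × Occurrence × Detection:
  Item 4: 2 × 7 × 10 = 140
  Item 5: 2 × 5 × 4 = 40
  Item 6: 7 × 6 × 4 = 168
  Item 7: 3 × 3 × 6 = 54
  Item 8: 8 × 7 × 4 = 224
  Item 9: 4 × 7 × 1 = 28
Modes with RPN ≥ 38: Item 4 (140), Item 5 (40), Item 6 (168), Item 7 (54), Item 8 (224) → 5.

5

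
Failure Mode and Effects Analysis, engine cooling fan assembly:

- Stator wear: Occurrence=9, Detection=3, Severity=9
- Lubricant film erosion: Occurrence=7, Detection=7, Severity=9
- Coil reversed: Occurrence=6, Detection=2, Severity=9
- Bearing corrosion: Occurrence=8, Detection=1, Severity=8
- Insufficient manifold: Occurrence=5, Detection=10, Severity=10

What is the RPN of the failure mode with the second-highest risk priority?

RPN = Severity × Occurrence × Detection:
  Stator wear: 9 × 9 × 3 = 243
  Lubricant film erosion: 9 × 7 × 7 = 441
  Coil reversed: 9 × 6 × 2 = 108
  Bearing corrosion: 8 × 8 × 1 = 64
  Insufficient manifold: 10 × 5 × 10 = 500
Sorted descending: 500, 441, 243, 108, 64.
The second-highest RPN is 441 (Lubricant film erosion).

441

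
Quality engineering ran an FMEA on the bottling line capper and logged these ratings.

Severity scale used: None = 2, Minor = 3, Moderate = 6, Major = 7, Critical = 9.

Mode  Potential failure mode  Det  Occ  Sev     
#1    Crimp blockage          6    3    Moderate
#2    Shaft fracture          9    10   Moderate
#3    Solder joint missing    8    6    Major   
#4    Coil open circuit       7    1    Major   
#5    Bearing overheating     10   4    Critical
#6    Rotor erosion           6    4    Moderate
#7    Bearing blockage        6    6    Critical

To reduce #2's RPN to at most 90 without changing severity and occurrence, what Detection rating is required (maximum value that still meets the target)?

#2: S=6, O=10, D=9 → current RPN = 540.
Fixed product = 60. Need 60 × D ≤ 90, so D ≤ 90/60 = 1.50.
Maximum integer Detection rating = 1 (gives RPN 60; D=2 would give 120 > 90).

1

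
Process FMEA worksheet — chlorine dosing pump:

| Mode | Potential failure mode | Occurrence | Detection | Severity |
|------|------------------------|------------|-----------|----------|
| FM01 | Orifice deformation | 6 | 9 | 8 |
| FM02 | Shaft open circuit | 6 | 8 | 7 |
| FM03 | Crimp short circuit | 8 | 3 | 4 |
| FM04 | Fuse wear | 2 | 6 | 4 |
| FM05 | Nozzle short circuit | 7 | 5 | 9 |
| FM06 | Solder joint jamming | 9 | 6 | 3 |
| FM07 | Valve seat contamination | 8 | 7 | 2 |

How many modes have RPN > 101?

5

RPN = Severity × Occurrence × Detection:
  FM01: 8 × 6 × 9 = 432
  FM02: 7 × 6 × 8 = 336
  FM03: 4 × 8 × 3 = 96
  FM04: 4 × 2 × 6 = 48
  FM05: 9 × 7 × 5 = 315
  FM06: 3 × 9 × 6 = 162
  FM07: 2 × 8 × 7 = 112
Modes with RPN > 101: FM01 (432), FM02 (336), FM05 (315), FM06 (162), FM07 (112) → 5.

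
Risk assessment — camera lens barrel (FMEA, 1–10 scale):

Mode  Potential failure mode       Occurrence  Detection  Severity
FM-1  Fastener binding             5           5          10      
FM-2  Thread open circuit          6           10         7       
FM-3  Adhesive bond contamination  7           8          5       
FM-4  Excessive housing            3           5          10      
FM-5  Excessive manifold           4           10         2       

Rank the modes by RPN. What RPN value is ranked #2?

RPN = Severity × Occurrence × Detection:
  FM-1: 10 × 5 × 5 = 250
  FM-2: 7 × 6 × 10 = 420
  FM-3: 5 × 7 × 8 = 280
  FM-4: 10 × 3 × 5 = 150
  FM-5: 2 × 4 × 10 = 80
Sorted descending: 420, 280, 250, 150, 80.
The second-highest RPN is 280 (FM-3).

280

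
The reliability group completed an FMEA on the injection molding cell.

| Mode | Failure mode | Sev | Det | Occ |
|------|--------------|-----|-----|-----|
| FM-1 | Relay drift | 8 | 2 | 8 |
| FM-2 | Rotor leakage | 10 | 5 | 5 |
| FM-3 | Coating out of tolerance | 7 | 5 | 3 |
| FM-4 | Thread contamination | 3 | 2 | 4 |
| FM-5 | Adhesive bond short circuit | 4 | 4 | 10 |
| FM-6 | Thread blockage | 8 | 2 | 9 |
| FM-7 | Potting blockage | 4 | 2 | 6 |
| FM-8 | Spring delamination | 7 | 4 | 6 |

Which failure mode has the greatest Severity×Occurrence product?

FM-6

Criticality = Severity × Occurrence:
  FM-1: 8 × 8 = 64
  FM-2: 10 × 5 = 50
  FM-3: 7 × 3 = 21
  FM-4: 3 × 4 = 12
  FM-5: 4 × 10 = 40
  FM-6: 8 × 9 = 72
  FM-7: 4 × 6 = 24
  FM-8: 7 × 6 = 42
Highest criticality is 72 → FM-6.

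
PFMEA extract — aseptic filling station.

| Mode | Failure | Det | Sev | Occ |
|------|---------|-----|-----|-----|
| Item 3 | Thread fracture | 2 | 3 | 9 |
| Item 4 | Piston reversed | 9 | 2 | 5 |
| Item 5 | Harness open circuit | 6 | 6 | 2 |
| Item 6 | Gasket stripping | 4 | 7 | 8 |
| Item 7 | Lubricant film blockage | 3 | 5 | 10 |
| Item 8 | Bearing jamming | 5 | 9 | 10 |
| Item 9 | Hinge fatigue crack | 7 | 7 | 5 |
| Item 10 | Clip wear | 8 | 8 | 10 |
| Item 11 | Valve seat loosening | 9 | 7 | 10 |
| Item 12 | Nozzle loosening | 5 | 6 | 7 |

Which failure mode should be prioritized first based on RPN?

RPN = Severity × Occurrence × Detection:
  Item 3: 3 × 9 × 2 = 54
  Item 4: 2 × 5 × 9 = 90
  Item 5: 6 × 2 × 6 = 72
  Item 6: 7 × 8 × 4 = 224
  Item 7: 5 × 10 × 3 = 150
  Item 8: 9 × 10 × 5 = 450
  Item 9: 7 × 5 × 7 = 245
  Item 10: 8 × 10 × 8 = 640
  Item 11: 7 × 10 × 9 = 630
  Item 12: 6 × 7 × 5 = 210
Highest RPN is 640 → Item 10.

Item 10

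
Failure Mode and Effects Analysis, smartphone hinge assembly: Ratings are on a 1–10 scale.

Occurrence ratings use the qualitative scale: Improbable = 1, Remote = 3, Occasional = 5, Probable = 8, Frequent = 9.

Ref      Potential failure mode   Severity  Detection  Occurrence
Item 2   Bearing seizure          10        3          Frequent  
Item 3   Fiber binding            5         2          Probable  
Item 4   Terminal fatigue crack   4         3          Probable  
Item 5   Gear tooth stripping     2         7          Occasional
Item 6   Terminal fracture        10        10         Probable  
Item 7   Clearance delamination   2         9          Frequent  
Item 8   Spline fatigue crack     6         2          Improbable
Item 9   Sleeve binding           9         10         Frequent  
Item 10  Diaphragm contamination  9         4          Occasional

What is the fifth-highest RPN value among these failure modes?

162

RPN = Severity × Occurrence × Detection:
  Item 2: 10 × 9 × 3 = 270
  Item 3: 5 × 8 × 2 = 80
  Item 4: 4 × 8 × 3 = 96
  Item 5: 2 × 5 × 7 = 70
  Item 6: 10 × 8 × 10 = 800
  Item 7: 2 × 9 × 9 = 162
  Item 8: 6 × 1 × 2 = 12
  Item 9: 9 × 9 × 10 = 810
  Item 10: 9 × 5 × 4 = 180
Sorted descending: 810, 800, 270, 180, 162, 96, 80, 70, 12.
The fifth-highest RPN is 162 (Item 7).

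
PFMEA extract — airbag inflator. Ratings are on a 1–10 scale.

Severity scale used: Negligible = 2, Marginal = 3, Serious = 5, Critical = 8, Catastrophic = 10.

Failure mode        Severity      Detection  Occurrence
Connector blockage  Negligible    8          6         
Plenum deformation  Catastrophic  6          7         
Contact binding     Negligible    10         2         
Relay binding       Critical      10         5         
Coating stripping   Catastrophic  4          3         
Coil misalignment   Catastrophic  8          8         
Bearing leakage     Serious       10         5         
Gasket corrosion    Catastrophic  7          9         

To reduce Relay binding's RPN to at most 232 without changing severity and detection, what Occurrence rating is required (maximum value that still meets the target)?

Relay binding: S=8, O=5, D=10 → current RPN = 400.
Fixed product = 80. Need 80 × O ≤ 232, so O ≤ 232/80 = 2.90.
Maximum integer Occurrence rating = 2 (gives RPN 160; O=3 would give 240 > 232).

2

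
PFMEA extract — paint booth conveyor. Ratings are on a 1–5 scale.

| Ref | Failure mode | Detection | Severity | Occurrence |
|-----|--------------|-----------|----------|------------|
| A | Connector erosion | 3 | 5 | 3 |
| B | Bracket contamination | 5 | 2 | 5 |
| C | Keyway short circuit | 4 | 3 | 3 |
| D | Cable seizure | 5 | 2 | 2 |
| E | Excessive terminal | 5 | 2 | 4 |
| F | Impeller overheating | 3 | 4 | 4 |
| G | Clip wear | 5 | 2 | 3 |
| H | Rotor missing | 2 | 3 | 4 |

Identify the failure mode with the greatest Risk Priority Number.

RPN = Severity × Occurrence × Detection:
  A: 5 × 3 × 3 = 45
  B: 2 × 5 × 5 = 50
  C: 3 × 3 × 4 = 36
  D: 2 × 2 × 5 = 20
  E: 2 × 4 × 5 = 40
  F: 4 × 4 × 3 = 48
  G: 2 × 3 × 5 = 30
  H: 3 × 4 × 2 = 24
Highest RPN is 50 → B.

B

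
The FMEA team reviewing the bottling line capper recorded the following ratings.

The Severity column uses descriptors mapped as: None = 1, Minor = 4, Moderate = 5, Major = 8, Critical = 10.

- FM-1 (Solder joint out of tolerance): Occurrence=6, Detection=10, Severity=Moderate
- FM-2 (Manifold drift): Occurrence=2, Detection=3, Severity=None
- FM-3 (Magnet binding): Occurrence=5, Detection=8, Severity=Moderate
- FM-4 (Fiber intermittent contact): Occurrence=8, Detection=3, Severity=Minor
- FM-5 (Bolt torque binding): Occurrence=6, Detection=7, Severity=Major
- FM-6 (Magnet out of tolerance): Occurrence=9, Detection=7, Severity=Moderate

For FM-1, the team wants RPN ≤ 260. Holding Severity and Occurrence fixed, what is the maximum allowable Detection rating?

FM-1: S=5, O=6, D=10 → current RPN = 300.
Fixed product = 30. Need 30 × D ≤ 260, so D ≤ 260/30 = 8.67.
Maximum integer Detection rating = 8 (gives RPN 240; D=9 would give 270 > 260).

8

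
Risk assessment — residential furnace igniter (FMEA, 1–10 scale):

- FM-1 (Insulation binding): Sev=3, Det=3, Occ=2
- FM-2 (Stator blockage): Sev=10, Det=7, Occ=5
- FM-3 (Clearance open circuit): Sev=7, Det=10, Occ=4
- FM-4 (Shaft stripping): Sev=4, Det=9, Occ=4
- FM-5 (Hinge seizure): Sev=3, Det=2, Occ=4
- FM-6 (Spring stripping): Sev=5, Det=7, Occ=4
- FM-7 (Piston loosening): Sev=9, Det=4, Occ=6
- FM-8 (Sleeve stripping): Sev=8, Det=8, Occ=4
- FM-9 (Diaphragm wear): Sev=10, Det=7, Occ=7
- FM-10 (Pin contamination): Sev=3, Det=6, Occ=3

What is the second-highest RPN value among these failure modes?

RPN = Severity × Occurrence × Detection:
  FM-1: 3 × 2 × 3 = 18
  FM-2: 10 × 5 × 7 = 350
  FM-3: 7 × 4 × 10 = 280
  FM-4: 4 × 4 × 9 = 144
  FM-5: 3 × 4 × 2 = 24
  FM-6: 5 × 4 × 7 = 140
  FM-7: 9 × 6 × 4 = 216
  FM-8: 8 × 4 × 8 = 256
  FM-9: 10 × 7 × 7 = 490
  FM-10: 3 × 3 × 6 = 54
Sorted descending: 490, 350, 280, 256, 216, 144, 140, 54, 24, 18.
The second-highest RPN is 350 (FM-2).

350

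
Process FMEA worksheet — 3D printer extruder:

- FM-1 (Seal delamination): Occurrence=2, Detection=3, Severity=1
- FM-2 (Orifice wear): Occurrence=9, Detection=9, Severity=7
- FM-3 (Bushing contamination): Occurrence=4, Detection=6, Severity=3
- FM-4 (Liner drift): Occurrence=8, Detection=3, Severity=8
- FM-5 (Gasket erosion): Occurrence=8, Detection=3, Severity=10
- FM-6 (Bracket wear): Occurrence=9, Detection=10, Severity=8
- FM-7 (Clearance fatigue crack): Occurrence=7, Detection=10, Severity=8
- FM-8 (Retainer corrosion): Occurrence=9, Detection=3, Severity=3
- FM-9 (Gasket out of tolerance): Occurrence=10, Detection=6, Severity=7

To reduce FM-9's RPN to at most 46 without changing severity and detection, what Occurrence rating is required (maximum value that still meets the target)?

FM-9: S=7, O=10, D=6 → current RPN = 420.
Fixed product = 42. Need 42 × O ≤ 46, so O ≤ 46/42 = 1.10.
Maximum integer Occurrence rating = 1 (gives RPN 42; O=2 would give 84 > 46).

1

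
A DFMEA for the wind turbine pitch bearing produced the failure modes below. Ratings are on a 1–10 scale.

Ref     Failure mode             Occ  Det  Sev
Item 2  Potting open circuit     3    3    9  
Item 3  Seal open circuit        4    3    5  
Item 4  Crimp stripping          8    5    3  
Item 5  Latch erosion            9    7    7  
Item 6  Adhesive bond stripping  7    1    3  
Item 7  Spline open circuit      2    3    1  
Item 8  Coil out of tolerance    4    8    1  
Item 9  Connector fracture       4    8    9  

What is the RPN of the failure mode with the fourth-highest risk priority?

RPN = Severity × Occurrence × Detection:
  Item 2: 9 × 3 × 3 = 81
  Item 3: 5 × 4 × 3 = 60
  Item 4: 3 × 8 × 5 = 120
  Item 5: 7 × 9 × 7 = 441
  Item 6: 3 × 7 × 1 = 21
  Item 7: 1 × 2 × 3 = 6
  Item 8: 1 × 4 × 8 = 32
  Item 9: 9 × 4 × 8 = 288
Sorted descending: 441, 288, 120, 81, 60, 32, 21, 6.
The fourth-highest RPN is 81 (Item 2).

81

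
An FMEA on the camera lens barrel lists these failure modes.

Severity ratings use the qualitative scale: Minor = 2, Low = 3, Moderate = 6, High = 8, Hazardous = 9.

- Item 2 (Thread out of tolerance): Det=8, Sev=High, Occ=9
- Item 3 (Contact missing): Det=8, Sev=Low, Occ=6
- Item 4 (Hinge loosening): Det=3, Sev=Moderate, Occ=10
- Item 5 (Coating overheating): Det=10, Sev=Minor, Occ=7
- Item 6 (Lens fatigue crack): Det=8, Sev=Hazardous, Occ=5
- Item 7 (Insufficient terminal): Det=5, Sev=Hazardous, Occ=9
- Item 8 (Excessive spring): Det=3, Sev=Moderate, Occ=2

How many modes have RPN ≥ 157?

4

RPN = Severity × Occurrence × Detection:
  Item 2: 8 × 9 × 8 = 576
  Item 3: 3 × 6 × 8 = 144
  Item 4: 6 × 10 × 3 = 180
  Item 5: 2 × 7 × 10 = 140
  Item 6: 9 × 5 × 8 = 360
  Item 7: 9 × 9 × 5 = 405
  Item 8: 6 × 2 × 3 = 36
Modes with RPN ≥ 157: Item 2 (576), Item 4 (180), Item 6 (360), Item 7 (405) → 4.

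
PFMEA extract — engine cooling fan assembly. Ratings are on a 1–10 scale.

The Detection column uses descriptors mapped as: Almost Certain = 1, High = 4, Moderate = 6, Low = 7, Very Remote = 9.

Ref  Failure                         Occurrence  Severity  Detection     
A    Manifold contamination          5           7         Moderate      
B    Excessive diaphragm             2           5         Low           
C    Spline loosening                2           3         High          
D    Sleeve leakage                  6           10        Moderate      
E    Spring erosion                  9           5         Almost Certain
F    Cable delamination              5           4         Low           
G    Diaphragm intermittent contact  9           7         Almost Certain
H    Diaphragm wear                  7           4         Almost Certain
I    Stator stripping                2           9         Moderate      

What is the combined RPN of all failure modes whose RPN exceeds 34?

996

RPN = Severity × Occurrence × Detection:
  A: 7 × 5 × 6 = 210
  B: 5 × 2 × 7 = 70
  C: 3 × 2 × 4 = 24
  D: 10 × 6 × 6 = 360
  E: 5 × 9 × 1 = 45
  F: 4 × 5 × 7 = 140
  G: 7 × 9 × 1 = 63
  H: 4 × 7 × 1 = 28
  I: 9 × 2 × 6 = 108
RPN > 34: A (210), B (70), D (360), E (45), F (140), G (63), I (108).
Sum: 210 + 70 + 360 + 45 + 140 + 63 + 108 = 996.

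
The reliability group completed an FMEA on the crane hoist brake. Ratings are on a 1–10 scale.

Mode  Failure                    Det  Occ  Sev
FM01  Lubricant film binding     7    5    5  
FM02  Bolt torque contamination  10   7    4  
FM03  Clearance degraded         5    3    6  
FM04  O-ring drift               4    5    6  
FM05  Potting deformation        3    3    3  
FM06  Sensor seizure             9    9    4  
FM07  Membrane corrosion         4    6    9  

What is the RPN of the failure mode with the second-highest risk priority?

280

RPN = Severity × Occurrence × Detection:
  FM01: 5 × 5 × 7 = 175
  FM02: 4 × 7 × 10 = 280
  FM03: 6 × 3 × 5 = 90
  FM04: 6 × 5 × 4 = 120
  FM05: 3 × 3 × 3 = 27
  FM06: 4 × 9 × 9 = 324
  FM07: 9 × 6 × 4 = 216
Sorted descending: 324, 280, 216, 175, 120, 90, 27.
The second-highest RPN is 280 (FM02).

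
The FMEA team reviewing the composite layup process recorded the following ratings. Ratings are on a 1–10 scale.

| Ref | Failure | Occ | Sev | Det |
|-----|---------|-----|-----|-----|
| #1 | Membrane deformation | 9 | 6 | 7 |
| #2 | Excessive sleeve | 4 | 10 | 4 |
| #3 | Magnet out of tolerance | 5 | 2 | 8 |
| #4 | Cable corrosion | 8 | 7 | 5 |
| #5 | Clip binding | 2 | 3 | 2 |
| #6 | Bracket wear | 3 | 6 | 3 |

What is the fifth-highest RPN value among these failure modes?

RPN = Severity × Occurrence × Detection:
  #1: 6 × 9 × 7 = 378
  #2: 10 × 4 × 4 = 160
  #3: 2 × 5 × 8 = 80
  #4: 7 × 8 × 5 = 280
  #5: 3 × 2 × 2 = 12
  #6: 6 × 3 × 3 = 54
Sorted descending: 378, 280, 160, 80, 54, 12.
The fifth-highest RPN is 54 (#6).

54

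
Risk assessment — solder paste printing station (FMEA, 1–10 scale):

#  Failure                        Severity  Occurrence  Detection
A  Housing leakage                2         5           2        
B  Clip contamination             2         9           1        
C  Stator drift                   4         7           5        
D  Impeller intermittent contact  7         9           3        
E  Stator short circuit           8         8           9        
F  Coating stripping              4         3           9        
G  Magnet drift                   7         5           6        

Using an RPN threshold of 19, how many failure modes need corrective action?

RPN = Severity × Occurrence × Detection:
  A: 2 × 5 × 2 = 20
  B: 2 × 9 × 1 = 18
  C: 4 × 7 × 5 = 140
  D: 7 × 9 × 3 = 189
  E: 8 × 8 × 9 = 576
  F: 4 × 3 × 9 = 108
  G: 7 × 5 × 6 = 210
Modes with RPN ≥ 19: A (20), C (140), D (189), E (576), F (108), G (210) → 6.

6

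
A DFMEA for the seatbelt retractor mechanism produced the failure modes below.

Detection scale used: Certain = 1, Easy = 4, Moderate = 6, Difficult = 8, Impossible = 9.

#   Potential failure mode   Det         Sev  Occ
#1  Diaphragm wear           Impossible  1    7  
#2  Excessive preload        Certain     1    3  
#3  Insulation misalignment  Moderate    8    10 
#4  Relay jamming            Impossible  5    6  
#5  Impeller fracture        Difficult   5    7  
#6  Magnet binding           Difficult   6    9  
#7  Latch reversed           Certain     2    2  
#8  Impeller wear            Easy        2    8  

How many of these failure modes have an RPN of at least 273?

3

RPN = Severity × Occurrence × Detection:
  #1: 1 × 7 × 9 = 63
  #2: 1 × 3 × 1 = 3
  #3: 8 × 10 × 6 = 480
  #4: 5 × 6 × 9 = 270
  #5: 5 × 7 × 8 = 280
  #6: 6 × 9 × 8 = 432
  #7: 2 × 2 × 1 = 4
  #8: 2 × 8 × 4 = 64
Modes with RPN ≥ 273: #3 (480), #5 (280), #6 (432) → 3.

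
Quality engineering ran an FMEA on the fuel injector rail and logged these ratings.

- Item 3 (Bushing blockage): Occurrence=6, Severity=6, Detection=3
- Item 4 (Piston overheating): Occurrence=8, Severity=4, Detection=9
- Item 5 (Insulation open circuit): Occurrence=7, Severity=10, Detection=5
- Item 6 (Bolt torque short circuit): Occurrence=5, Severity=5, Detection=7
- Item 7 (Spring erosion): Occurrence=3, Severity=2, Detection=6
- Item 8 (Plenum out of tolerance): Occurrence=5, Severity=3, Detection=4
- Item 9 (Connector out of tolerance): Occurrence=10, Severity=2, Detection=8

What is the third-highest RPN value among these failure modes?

175

RPN = Severity × Occurrence × Detection:
  Item 3: 6 × 6 × 3 = 108
  Item 4: 4 × 8 × 9 = 288
  Item 5: 10 × 7 × 5 = 350
  Item 6: 5 × 5 × 7 = 175
  Item 7: 2 × 3 × 6 = 36
  Item 8: 3 × 5 × 4 = 60
  Item 9: 2 × 10 × 8 = 160
Sorted descending: 350, 288, 175, 160, 108, 60, 36.
The third-highest RPN is 175 (Item 6).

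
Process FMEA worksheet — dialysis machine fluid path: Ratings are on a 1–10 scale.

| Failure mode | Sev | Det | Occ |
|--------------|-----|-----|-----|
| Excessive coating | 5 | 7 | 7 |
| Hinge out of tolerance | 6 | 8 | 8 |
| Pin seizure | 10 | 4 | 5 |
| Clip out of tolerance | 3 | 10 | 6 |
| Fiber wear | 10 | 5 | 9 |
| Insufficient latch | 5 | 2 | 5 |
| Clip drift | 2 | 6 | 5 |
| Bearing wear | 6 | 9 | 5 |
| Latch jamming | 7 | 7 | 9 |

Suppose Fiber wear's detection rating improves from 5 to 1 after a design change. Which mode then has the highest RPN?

Latch jamming

RPN = Severity × Occurrence × Detection:
  Excessive coating: 5 × 7 × 7 = 245
  Hinge out of tolerance: 6 × 8 × 8 = 384
  Pin seizure: 10 × 5 × 4 = 200
  Clip out of tolerance: 3 × 6 × 10 = 180
  Fiber wear: 10 × 9 × 5 = 450
  Insufficient latch: 5 × 5 × 2 = 50
  Clip drift: 2 × 5 × 6 = 60
  Bearing wear: 6 × 5 × 9 = 270
  Latch jamming: 7 × 9 × 7 = 441
After action: Fiber wear → 10 × 9 × 1 = 90.
Revised RPNs: Latch jamming=441, Hinge out of tolerance=384, Bearing wear=270, Excessive coating=245, Pin seizure=200, Clip out of tolerance=180, Fiber wear=90, Clip drift=60, Insufficient latch=50.
Highest is now Latch jamming (441).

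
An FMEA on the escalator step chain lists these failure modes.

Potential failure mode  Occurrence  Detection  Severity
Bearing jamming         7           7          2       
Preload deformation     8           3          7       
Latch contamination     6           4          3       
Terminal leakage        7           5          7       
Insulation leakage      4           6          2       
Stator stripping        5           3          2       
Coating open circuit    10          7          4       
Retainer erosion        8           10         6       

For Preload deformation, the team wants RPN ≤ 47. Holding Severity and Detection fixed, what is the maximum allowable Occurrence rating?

2

Preload deformation: S=7, O=8, D=3 → current RPN = 168.
Fixed product = 21. Need 21 × O ≤ 47, so O ≤ 47/21 = 2.24.
Maximum integer Occurrence rating = 2 (gives RPN 42; O=3 would give 63 > 47).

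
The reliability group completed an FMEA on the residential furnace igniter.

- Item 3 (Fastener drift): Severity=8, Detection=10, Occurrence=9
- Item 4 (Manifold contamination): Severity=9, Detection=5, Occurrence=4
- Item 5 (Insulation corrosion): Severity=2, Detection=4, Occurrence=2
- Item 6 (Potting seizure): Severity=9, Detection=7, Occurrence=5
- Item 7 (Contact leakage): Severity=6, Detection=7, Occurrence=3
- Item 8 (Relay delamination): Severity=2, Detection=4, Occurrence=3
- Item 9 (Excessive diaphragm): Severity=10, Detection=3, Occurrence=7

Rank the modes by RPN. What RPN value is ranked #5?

RPN = Severity × Occurrence × Detection:
  Item 3: 8 × 9 × 10 = 720
  Item 4: 9 × 4 × 5 = 180
  Item 5: 2 × 2 × 4 = 16
  Item 6: 9 × 5 × 7 = 315
  Item 7: 6 × 3 × 7 = 126
  Item 8: 2 × 3 × 4 = 24
  Item 9: 10 × 7 × 3 = 210
Sorted descending: 720, 315, 210, 180, 126, 24, 16.
The fifth-highest RPN is 126 (Item 7).

126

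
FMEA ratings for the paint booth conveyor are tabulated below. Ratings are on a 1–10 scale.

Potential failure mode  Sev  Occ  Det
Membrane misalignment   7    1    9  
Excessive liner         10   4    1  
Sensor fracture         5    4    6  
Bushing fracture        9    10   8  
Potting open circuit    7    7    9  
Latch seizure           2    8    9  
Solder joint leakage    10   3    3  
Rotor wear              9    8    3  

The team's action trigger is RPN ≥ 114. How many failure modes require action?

5

RPN = Severity × Occurrence × Detection:
  Membrane misalignment: 7 × 1 × 9 = 63
  Excessive liner: 10 × 4 × 1 = 40
  Sensor fracture: 5 × 4 × 6 = 120
  Bushing fracture: 9 × 10 × 8 = 720
  Potting open circuit: 7 × 7 × 9 = 441
  Latch seizure: 2 × 8 × 9 = 144
  Solder joint leakage: 10 × 3 × 3 = 90
  Rotor wear: 9 × 8 × 3 = 216
Modes with RPN ≥ 114: Sensor fracture (120), Bushing fracture (720), Potting open circuit (441), Latch seizure (144), Rotor wear (216) → 5.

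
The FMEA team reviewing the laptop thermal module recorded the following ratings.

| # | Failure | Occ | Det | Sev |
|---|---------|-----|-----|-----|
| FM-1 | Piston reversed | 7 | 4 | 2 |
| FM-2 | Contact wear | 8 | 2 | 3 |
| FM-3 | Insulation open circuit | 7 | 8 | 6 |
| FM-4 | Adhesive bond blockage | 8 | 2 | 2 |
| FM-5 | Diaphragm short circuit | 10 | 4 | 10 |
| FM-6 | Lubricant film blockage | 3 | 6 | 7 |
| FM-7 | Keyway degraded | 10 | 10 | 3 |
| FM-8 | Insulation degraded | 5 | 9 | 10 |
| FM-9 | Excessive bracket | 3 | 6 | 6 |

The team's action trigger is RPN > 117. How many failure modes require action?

RPN = Severity × Occurrence × Detection:
  FM-1: 2 × 7 × 4 = 56
  FM-2: 3 × 8 × 2 = 48
  FM-3: 6 × 7 × 8 = 336
  FM-4: 2 × 8 × 2 = 32
  FM-5: 10 × 10 × 4 = 400
  FM-6: 7 × 3 × 6 = 126
  FM-7: 3 × 10 × 10 = 300
  FM-8: 10 × 5 × 9 = 450
  FM-9: 6 × 3 × 6 = 108
Modes with RPN > 117: FM-3 (336), FM-5 (400), FM-6 (126), FM-7 (300), FM-8 (450) → 5.

5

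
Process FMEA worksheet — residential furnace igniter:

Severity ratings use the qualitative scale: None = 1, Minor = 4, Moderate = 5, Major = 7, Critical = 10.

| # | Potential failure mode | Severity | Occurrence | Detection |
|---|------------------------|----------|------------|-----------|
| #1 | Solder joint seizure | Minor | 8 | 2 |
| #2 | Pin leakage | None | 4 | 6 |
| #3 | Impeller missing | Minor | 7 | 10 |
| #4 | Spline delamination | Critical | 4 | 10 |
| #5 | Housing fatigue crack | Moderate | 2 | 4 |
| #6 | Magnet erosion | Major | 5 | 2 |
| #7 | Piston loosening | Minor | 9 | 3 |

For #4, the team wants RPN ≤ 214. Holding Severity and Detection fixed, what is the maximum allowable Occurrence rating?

#4: S=10, O=4, D=10 → current RPN = 400.
Fixed product = 100. Need 100 × O ≤ 214, so O ≤ 214/100 = 2.14.
Maximum integer Occurrence rating = 2 (gives RPN 200; O=3 would give 300 > 214).

2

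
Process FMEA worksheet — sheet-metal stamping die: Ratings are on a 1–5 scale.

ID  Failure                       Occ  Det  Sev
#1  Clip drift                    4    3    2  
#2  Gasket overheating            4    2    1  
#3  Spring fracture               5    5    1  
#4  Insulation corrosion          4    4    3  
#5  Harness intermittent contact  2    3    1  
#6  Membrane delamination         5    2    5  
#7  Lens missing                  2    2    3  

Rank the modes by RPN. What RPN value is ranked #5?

12

RPN = Severity × Occurrence × Detection:
  #1: 2 × 4 × 3 = 24
  #2: 1 × 4 × 2 = 8
  #3: 1 × 5 × 5 = 25
  #4: 3 × 4 × 4 = 48
  #5: 1 × 2 × 3 = 6
  #6: 5 × 5 × 2 = 50
  #7: 3 × 2 × 2 = 12
Sorted descending: 50, 48, 25, 24, 12, 8, 6.
The fifth-highest RPN is 12 (#7).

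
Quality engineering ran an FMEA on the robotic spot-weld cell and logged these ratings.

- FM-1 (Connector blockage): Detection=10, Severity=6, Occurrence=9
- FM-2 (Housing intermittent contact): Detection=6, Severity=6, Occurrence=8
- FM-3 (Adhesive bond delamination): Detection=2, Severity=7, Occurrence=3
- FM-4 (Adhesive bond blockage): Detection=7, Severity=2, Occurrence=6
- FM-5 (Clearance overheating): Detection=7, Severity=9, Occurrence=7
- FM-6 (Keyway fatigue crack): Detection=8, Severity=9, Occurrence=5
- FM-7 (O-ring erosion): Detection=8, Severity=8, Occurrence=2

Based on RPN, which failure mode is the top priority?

RPN = Severity × Occurrence × Detection:
  FM-1: 6 × 9 × 10 = 540
  FM-2: 6 × 8 × 6 = 288
  FM-3: 7 × 3 × 2 = 42
  FM-4: 2 × 6 × 7 = 84
  FM-5: 9 × 7 × 7 = 441
  FM-6: 9 × 5 × 8 = 360
  FM-7: 8 × 2 × 8 = 128
Highest RPN is 540 → FM-1.

FM-1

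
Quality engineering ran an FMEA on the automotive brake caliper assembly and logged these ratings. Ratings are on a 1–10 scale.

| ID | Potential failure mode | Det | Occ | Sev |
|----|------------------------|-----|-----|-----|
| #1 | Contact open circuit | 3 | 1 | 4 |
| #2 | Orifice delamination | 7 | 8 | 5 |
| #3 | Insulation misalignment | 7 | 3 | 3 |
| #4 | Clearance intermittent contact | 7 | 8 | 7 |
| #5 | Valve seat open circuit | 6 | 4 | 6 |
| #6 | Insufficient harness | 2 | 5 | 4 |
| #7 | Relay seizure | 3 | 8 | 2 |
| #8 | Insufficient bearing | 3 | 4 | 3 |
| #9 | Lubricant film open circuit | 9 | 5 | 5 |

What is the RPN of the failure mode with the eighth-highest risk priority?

RPN = Severity × Occurrence × Detection:
  #1: 4 × 1 × 3 = 12
  #2: 5 × 8 × 7 = 280
  #3: 3 × 3 × 7 = 63
  #4: 7 × 8 × 7 = 392
  #5: 6 × 4 × 6 = 144
  #6: 4 × 5 × 2 = 40
  #7: 2 × 8 × 3 = 48
  #8: 3 × 4 × 3 = 36
  #9: 5 × 5 × 9 = 225
Sorted descending: 392, 280, 225, 144, 63, 48, 40, 36, 12.
The eighth-highest RPN is 36 (#8).

36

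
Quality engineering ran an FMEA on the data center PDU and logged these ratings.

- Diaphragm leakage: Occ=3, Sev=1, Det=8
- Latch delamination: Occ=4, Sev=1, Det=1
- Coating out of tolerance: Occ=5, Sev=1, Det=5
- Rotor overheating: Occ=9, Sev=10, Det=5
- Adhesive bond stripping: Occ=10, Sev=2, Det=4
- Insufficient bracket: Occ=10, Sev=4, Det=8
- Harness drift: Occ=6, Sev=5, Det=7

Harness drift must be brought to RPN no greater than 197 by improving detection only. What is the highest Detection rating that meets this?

Harness drift: S=5, O=6, D=7 → current RPN = 210.
Fixed product = 30. Need 30 × D ≤ 197, so D ≤ 197/30 = 6.57.
Maximum integer Detection rating = 6 (gives RPN 180; D=7 would give 210 > 197).

6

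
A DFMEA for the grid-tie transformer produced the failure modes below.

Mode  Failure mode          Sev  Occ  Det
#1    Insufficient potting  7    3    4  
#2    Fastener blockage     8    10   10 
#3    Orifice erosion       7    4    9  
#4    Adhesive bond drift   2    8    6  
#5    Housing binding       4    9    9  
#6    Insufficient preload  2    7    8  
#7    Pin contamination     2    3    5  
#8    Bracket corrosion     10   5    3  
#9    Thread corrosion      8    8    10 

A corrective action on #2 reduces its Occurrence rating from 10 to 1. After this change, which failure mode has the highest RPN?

#9

RPN = Severity × Occurrence × Detection:
  #1: 7 × 3 × 4 = 84
  #2: 8 × 10 × 10 = 800
  #3: 7 × 4 × 9 = 252
  #4: 2 × 8 × 6 = 96
  #5: 4 × 9 × 9 = 324
  #6: 2 × 7 × 8 = 112
  #7: 2 × 3 × 5 = 30
  #8: 10 × 5 × 3 = 150
  #9: 8 × 8 × 10 = 640
After action: #2 → 8 × 1 × 10 = 80.
Revised RPNs: #9=640, #5=324, #3=252, #8=150, #6=112, #4=96, #1=84, #2=80, #7=30.
Highest is now #9 (640).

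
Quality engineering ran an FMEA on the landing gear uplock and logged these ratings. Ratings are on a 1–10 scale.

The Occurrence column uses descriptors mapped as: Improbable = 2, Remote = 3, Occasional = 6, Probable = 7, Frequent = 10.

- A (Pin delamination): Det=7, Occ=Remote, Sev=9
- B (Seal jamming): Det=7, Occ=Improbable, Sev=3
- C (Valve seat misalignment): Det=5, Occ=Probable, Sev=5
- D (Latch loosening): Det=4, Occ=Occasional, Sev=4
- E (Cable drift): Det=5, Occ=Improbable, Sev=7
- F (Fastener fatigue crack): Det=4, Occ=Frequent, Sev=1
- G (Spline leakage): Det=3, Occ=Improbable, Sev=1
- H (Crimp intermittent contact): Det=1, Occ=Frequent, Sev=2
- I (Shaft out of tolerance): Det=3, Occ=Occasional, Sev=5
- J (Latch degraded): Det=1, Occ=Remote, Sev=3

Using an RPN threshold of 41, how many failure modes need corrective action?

6

RPN = Severity × Occurrence × Detection:
  A: 9 × 3 × 7 = 189
  B: 3 × 2 × 7 = 42
  C: 5 × 7 × 5 = 175
  D: 4 × 6 × 4 = 96
  E: 7 × 2 × 5 = 70
  F: 1 × 10 × 4 = 40
  G: 1 × 2 × 3 = 6
  H: 2 × 10 × 1 = 20
  I: 5 × 6 × 3 = 90
  J: 3 × 3 × 1 = 9
Modes with RPN ≥ 41: A (189), B (42), C (175), D (96), E (70), I (90) → 6.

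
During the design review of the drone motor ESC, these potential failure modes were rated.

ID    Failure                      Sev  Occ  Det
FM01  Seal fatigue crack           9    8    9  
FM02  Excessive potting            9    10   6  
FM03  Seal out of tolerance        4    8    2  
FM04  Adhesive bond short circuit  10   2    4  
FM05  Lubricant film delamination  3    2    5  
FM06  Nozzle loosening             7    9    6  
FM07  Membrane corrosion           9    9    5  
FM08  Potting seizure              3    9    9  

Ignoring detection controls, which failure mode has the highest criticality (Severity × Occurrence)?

Criticality = Severity × Occurrence:
  FM01: 9 × 8 = 72
  FM02: 9 × 10 = 90
  FM03: 4 × 8 = 32
  FM04: 10 × 2 = 20
  FM05: 3 × 2 = 6
  FM06: 7 × 9 = 63
  FM07: 9 × 9 = 81
  FM08: 3 × 9 = 27
Highest criticality is 90 → FM02.

FM02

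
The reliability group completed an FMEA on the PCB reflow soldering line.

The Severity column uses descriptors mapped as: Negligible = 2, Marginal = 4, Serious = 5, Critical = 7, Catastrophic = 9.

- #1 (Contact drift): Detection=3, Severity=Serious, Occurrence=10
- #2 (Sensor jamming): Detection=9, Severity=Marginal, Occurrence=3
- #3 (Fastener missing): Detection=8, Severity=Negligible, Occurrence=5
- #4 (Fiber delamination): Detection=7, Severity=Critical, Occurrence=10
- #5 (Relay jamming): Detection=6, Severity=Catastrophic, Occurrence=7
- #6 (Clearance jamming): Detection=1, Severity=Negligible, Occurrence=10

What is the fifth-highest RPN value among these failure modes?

RPN = Severity × Occurrence × Detection:
  #1: 5 × 10 × 3 = 150
  #2: 4 × 3 × 9 = 108
  #3: 2 × 5 × 8 = 80
  #4: 7 × 10 × 7 = 490
  #5: 9 × 7 × 6 = 378
  #6: 2 × 10 × 1 = 20
Sorted descending: 490, 378, 150, 108, 80, 20.
The fifth-highest RPN is 80 (#3).

80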